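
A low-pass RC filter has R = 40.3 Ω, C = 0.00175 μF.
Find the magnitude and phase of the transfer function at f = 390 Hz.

Step 1 — Angular frequency: ω = 2π·390 = 2450 rad/s.
Step 2 — Transfer function: H(jω) = 1/(1 + jωRC).
Step 3 — Denominator: 1 + jωRC = 1 + j·2450·40.3·1.75e-09 = 1 + j0.0001728.
Step 4 — H = 1 - j0.0001728.
Step 5 — Magnitude: |H| = 1 (-0.0 dB); phase: φ = -0.0°.

|H| = 1 (-0.0 dB), φ = -0.0°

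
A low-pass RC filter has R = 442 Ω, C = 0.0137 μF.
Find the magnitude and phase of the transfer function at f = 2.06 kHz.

Step 1 — Angular frequency: ω = 2π·2060 = 1.294e+04 rad/s.
Step 2 — Transfer function: H(jω) = 1/(1 + jωRC).
Step 3 — Denominator: 1 + jωRC = 1 + j·1.294e+04·442·1.37e-08 = 1 + j0.07838.
Step 4 — H = 0.9939 - j0.0779.
Step 5 — Magnitude: |H| = 0.9969 (-0.0 dB); phase: φ = -4.5°.

|H| = 0.9969 (-0.0 dB), φ = -4.5°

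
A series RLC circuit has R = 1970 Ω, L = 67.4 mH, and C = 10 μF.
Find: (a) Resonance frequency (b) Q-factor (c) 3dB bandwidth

Step 1 — Resonance: ω₀ = 1/√(LC) = 1/√(0.0674·1e-05) = 1218 rad/s.
Step 2 — f₀ = ω₀/(2π) = 193.9 Hz.
Step 3 — Series Q: Q = ω₀L/R = 1218·0.0674/1970 = 0.04167.
Step 4 — Bandwidth: Δω = ω₀/Q = 2.923e+04 rad/s; BW = Δω/(2π) = 4652 Hz.

(a) f₀ = 193.9 Hz  (b) Q = 0.04167  (c) BW = 4652 Hz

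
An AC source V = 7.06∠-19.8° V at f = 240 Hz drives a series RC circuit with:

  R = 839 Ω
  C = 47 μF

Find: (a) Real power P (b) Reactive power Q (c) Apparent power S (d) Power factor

Step 1 — Angular frequency: ω = 2π·f = 2π·240 = 1508 rad/s.
Step 2 — Component impedances:
  R: Z = R = 839 Ω
  C: Z = 1/(jωC) = -j/(ω·C) = 0 - j14.11 Ω
Step 3 — Series combination: Z_total = R + C = 839 - j14.11 Ω = 839.1∠-1.0° Ω.
Step 4 — Source phasor: V = 7.06∠-19.8° V = 6.643 - j2.391 V.
Step 5 — Current: I = V / Z = 0.007963 - j0.002716 A = 0.008414∠-18.8° A.
Step 6 — Complex power: S = V·I* = 0.05939 - j0.0009988 VA.
Step 7 — Real power: P = Re(S) = 0.05939 W.
Step 8 — Reactive power: Q = Im(S) = -0.0009988 VAR.
Step 9 — Apparent power: |S| = 0.0594 VA.
Step 10 — Power factor: PF = P/|S| = 0.9999 (leading).

(a) P = 0.05939 W  (b) Q = -0.0009988 VAR  (c) S = 0.0594 VA  (d) PF = 0.9999 (leading)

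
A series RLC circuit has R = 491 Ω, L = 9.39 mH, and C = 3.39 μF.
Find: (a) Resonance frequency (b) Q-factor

Step 1 — Resonance condition Im(Z)=0 gives ω₀ = 1/√(LC).
Step 2 — ω₀ = 1/√(0.00939·3.39e-06) = 5605 rad/s.
Step 3 — f₀ = ω₀/(2π) = 892 Hz.
Step 4 — Series Q: Q = ω₀L/R = 5605·0.00939/491 = 0.1072.

(a) f₀ = 892 Hz  (b) Q = 0.1072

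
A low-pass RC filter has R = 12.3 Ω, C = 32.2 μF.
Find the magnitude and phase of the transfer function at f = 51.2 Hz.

Step 1 — Angular frequency: ω = 2π·51.2 = 321.7 rad/s.
Step 2 — Transfer function: H(jω) = 1/(1 + jωRC).
Step 3 — Denominator: 1 + jωRC = 1 + j·321.7·12.3·3.22e-05 = 1 + j0.1274.
Step 4 — H = 0.984 - j0.1254.
Step 5 — Magnitude: |H| = 0.992 (-0.1 dB); phase: φ = -7.3°.

|H| = 0.992 (-0.1 dB), φ = -7.3°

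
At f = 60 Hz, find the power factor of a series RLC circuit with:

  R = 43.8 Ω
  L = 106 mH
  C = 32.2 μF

Step 1 — Angular frequency: ω = 2π·f = 2π·60 = 377 rad/s.
Step 2 — Component impedances:
  R: Z = R = 43.8 Ω
  L: Z = jωL = j·377·0.106 = 0 + j39.96 Ω
  C: Z = 1/(jωC) = -j/(ω·C) = 0 - j82.38 Ω
Step 3 — Series combination: Z_total = R + L + C = 43.8 - j42.42 Ω = 60.97∠-44.1° Ω.
Step 4 — Power factor: PF = cos(φ) = Re(Z)/|Z| = 43.8/60.97 = 0.7184.
Step 5 — Type: Im(Z) = -42.42 ⇒ leading (phase φ = -44.1°).

PF = 0.7184 (leading, φ = -44.1°)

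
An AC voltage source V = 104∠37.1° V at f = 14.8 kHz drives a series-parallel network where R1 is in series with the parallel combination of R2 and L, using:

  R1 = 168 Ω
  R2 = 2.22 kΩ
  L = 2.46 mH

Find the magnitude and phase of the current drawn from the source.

Step 1 — Angular frequency: ω = 2π·f = 2π·1.48e+04 = 9.299e+04 rad/s.
Step 2 — Component impedances:
  R1: Z = R = 168 Ω
  R2: Z = R = 2220 Ω
  L: Z = jωL = j·9.299e+04·0.00246 = 0 + j228.8 Ω
Step 3 — Parallel branch: R2 || L = 1/(1/R2 + 1/L) = 23.32 + j226.4 Ω.
Step 4 — Series with R1: Z_total = R1 + (R2 || L) = 191.3 + j226.4 Ω = 296.4∠49.8° Ω.
Step 5 — Source phasor: V = 104∠37.1° V = 82.95 + j62.73 V.
Step 6 — Ohm's law: I = V / Z_total = (82.95 + j62.73) / (191.3 + j226.4) = 0.3423 - j0.07711 A.
Step 7 — Convert to polar: |I| = 0.3509 A, ∠I = -12.7°.

I = 0.3509∠-12.7° A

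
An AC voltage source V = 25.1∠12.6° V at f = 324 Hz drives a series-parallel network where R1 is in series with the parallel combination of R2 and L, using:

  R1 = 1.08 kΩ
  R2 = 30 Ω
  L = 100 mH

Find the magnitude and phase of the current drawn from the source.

Step 1 — Angular frequency: ω = 2π·f = 2π·324 = 2036 rad/s.
Step 2 — Component impedances:
  R1: Z = R = 1080 Ω
  R2: Z = R = 30 Ω
  L: Z = jωL = j·2036·0.1 = 0 + j203.6 Ω
Step 3 — Parallel branch: R2 || L = 1/(1/R2 + 1/L) = 29.36 + j4.327 Ω.
Step 4 — Series with R1: Z_total = R1 + (R2 || L) = 1109 + j4.327 Ω = 1109∠0.2° Ω.
Step 5 — Source phasor: V = 25.1∠12.6° V = 24.5 + j5.475 V.
Step 6 — Ohm's law: I = V / Z_total = (24.5 + j5.475) / (1109 + j4.327) = 0.0221 + j0.004849 A.
Step 7 — Convert to polar: |I| = 0.02263 A, ∠I = 12.4°.

I = 0.02263∠12.4° A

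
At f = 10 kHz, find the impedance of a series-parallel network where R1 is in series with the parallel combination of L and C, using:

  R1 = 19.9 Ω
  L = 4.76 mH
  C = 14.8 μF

Step 1 — Angular frequency: ω = 2π·f = 2π·1e+04 = 6.283e+04 rad/s.
Step 2 — Component impedances:
  R1: Z = R = 19.9 Ω
  L: Z = jωL = j·6.283e+04·0.00476 = 0 + j299.1 Ω
  C: Z = 1/(jωC) = -j/(ω·C) = 0 - j1.075 Ω
Step 3 — Parallel branch: L || C = 1/(1/L + 1/C) = 0 - j1.079 Ω.
Step 4 — Series with R1: Z_total = R1 + (L || C) = 19.9 - j1.079 Ω = 19.93∠-3.1° Ω.

Z = 19.9 - j1.079 Ω = 19.93∠-3.1° Ω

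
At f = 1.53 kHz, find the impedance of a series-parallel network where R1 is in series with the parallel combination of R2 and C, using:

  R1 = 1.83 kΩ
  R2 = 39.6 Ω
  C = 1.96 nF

Step 1 — Angular frequency: ω = 2π·f = 2π·1530 = 9613 rad/s.
Step 2 — Component impedances:
  R1: Z = R = 1830 Ω
  R2: Z = R = 39.6 Ω
  C: Z = 1/(jωC) = -j/(ω·C) = 0 - j5.307e+04 Ω
Step 3 — Parallel branch: R2 || C = 1/(1/R2 + 1/C) = 39.6 - j0.02955 Ω.
Step 4 — Series with R1: Z_total = R1 + (R2 || C) = 1870 - j0.02955 Ω = 1870∠-0.0° Ω.

Z = 1870 - j0.02955 Ω = 1870∠-0.0° Ω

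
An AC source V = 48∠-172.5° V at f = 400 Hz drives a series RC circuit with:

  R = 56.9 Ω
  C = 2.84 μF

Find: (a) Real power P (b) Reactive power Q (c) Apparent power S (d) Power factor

Step 1 — Angular frequency: ω = 2π·f = 2π·400 = 2513 rad/s.
Step 2 — Component impedances:
  R: Z = R = 56.9 Ω
  C: Z = 1/(jωC) = -j/(ω·C) = 0 - j140.1 Ω
Step 3 — Series combination: Z_total = R + C = 56.9 - j140.1 Ω = 151.2∠-67.9° Ω.
Step 4 — Source phasor: V = 48∠-172.5° V = -47.59 - j6.265 V.
Step 5 — Current: I = V / Z = -0.08003 - j0.3072 A = 0.3174∠-104.6° A.
Step 6 — Complex power: S = V·I* = 5.733 - j14.12 VA.
Step 7 — Real power: P = Re(S) = 5.733 W.
Step 8 — Reactive power: Q = Im(S) = -14.12 VAR.
Step 9 — Apparent power: |S| = 15.24 VA.
Step 10 — Power factor: PF = P/|S| = 0.3763 (leading).

(a) P = 5.733 W  (b) Q = -14.12 VAR  (c) S = 15.24 VA  (d) PF = 0.3763 (leading)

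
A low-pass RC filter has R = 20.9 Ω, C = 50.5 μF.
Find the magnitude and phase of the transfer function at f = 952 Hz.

Step 1 — Angular frequency: ω = 2π·952 = 5982 rad/s.
Step 2 — Transfer function: H(jω) = 1/(1 + jωRC).
Step 3 — Denominator: 1 + jωRC = 1 + j·5982·20.9·5.05e-05 = 1 + j6.313.
Step 4 — H = 0.02448 - j0.1545.
Step 5 — Magnitude: |H| = 0.1564 (-16.1 dB); phase: φ = -81.0°.

|H| = 0.1564 (-16.1 dB), φ = -81.0°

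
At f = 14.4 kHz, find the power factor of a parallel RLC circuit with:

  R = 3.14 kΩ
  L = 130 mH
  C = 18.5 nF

Step 1 — Angular frequency: ω = 2π·f = 2π·1.44e+04 = 9.048e+04 rad/s.
Step 2 — Component impedances:
  R: Z = R = 3140 Ω
  L: Z = jωL = j·9.048e+04·0.13 = 0 + j1.176e+04 Ω
  C: Z = 1/(jωC) = -j/(ω·C) = 0 - j597.4 Ω
Step 3 — Parallel combination: 1/Z_total = 1/R + 1/L + 1/C; Z_total = 121.3 - j605.1 Ω = 617.1∠-78.7° Ω.
Step 4 — Power factor: PF = cos(φ) = Re(Z)/|Z| = 121.29/617.12 = 0.1965.
Step 5 — Type: Im(Z) = -605.1 ⇒ leading (phase φ = -78.7°).

PF = 0.1965 (leading, φ = -78.7°)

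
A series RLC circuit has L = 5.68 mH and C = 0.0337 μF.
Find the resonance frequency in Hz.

Step 1 — Resonance condition Im(Z)=0 gives ω₀ = 1/√(LC).
Step 2 — ω₀ = 1/√(0.00568·3.37e-08) = 7.228e+04 rad/s.
Step 3 — f₀ = ω₀/(2π) = 1.15e+04 Hz.

f₀ = 1.15e+04 Hz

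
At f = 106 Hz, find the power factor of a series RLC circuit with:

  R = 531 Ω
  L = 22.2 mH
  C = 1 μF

Step 1 — Angular frequency: ω = 2π·f = 2π·106 = 666 rad/s.
Step 2 — Component impedances:
  R: Z = R = 531 Ω
  L: Z = jωL = j·666·0.0222 = 0 + j14.79 Ω
  C: Z = 1/(jωC) = -j/(ω·C) = 0 - j1501 Ω
Step 3 — Series combination: Z_total = R + L + C = 531 - j1487 Ω = 1579∠-70.3° Ω.
Step 4 — Power factor: PF = cos(φ) = Re(Z)/|Z| = 531/1578.7 = 0.3364.
Step 5 — Type: Im(Z) = -1487 ⇒ leading (phase φ = -70.3°).

PF = 0.3364 (leading, φ = -70.3°)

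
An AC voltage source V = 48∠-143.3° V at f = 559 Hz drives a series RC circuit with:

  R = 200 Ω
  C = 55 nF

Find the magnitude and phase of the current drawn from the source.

Step 1 — Angular frequency: ω = 2π·f = 2π·559 = 3512 rad/s.
Step 2 — Component impedances:
  R: Z = R = 200 Ω
  C: Z = 1/(jωC) = -j/(ω·C) = 0 - j5177 Ω
Step 3 — Series combination: Z_total = R + C = 200 - j5177 Ω = 5180∠-87.8° Ω.
Step 4 — Source phasor: V = 48∠-143.3° V = -38.49 - j28.69 V.
Step 5 — Ohm's law: I = V / Z_total = (-38.49 - j28.69) / (200 - j5177) = 0.005246 - j0.007637 A.
Step 6 — Convert to polar: |I| = 0.009266 A, ∠I = -55.5°.

I = 0.009266∠-55.5° A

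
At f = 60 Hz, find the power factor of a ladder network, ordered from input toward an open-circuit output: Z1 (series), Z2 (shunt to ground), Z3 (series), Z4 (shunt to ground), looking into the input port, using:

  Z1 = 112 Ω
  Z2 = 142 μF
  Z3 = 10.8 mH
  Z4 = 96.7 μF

Step 1 — Angular frequency: ω = 2π·f = 2π·60 = 377 rad/s.
Step 2 — Component impedances:
  Z1: Z = R = 112 Ω
  Z2: Z = 1/(jωC) = -j/(ω·C) = 0 - j18.68 Ω
  Z3: Z = jωL = j·377·0.0108 = 0 + j4.072 Ω
  Z4: Z = 1/(jωC) = -j/(ω·C) = 0 - j27.43 Ω
Step 3 — Ladder network (open output): work backward from the far end, alternating series and parallel combinations. Z_in = 112 - j10.38 Ω = 112.5∠-5.3° Ω.
Step 4 — Power factor: PF = cos(φ) = Re(Z)/|Z| = 112/112.48 = 0.9957.
Step 5 — Type: Im(Z) = -10.38 ⇒ leading (phase φ = -5.3°).

PF = 0.9957 (leading, φ = -5.3°)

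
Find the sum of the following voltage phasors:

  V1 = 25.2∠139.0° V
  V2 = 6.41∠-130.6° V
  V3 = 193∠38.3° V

Step 1 — Convert each phasor to rectangular form:
  V1 = 25.2·(cos(139.0°) + j·sin(139.0°)) = -19.02 + j16.53 V
  V2 = 6.41·(cos(-130.6°) + j·sin(-130.6°)) = -4.171 - j4.867 V
  V3 = 193·(cos(38.3°) + j·sin(38.3°)) = 151.5 + j119.6 V
Step 2 — Sum components: V_total = 128.3 + j131.3 V.
Step 3 — Convert to polar: |V_total| = 183.5 V, ∠V_total = 45.7°.

V_total = 183.5∠45.7° V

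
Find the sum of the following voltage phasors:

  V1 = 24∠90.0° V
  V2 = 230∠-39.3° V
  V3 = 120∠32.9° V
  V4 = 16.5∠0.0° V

Step 1 — Convert each phasor to rectangular form:
  V1 = 24·(cos(90.0°) + j·sin(90.0°)) = 0 + j24 V
  V2 = 230·(cos(-39.3°) + j·sin(-39.3°)) = 178 - j145.7 V
  V3 = 120·(cos(32.9°) + j·sin(32.9°)) = 100.8 + j65.18 V
  V4 = 16.5·(cos(0.0°) + j·sin(0.0°)) = 16.5 V
Step 2 — Sum components: V_total = 295.2 - j56.5 V.
Step 3 — Convert to polar: |V_total| = 300.6 V, ∠V_total = -10.8°.

V_total = 300.6∠-10.8° V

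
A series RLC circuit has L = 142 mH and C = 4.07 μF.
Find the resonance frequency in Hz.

Step 1 — Resonance condition Im(Z)=0 gives ω₀ = 1/√(LC).
Step 2 — ω₀ = 1/√(0.142·4.07e-06) = 1315 rad/s.
Step 3 — f₀ = ω₀/(2π) = 209.4 Hz.

f₀ = 209.4 Hz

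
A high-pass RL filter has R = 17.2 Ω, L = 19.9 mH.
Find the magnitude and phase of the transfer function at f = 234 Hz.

Step 1 — Angular frequency: ω = 2π·234 = 1470 rad/s.
Step 2 — Transfer function: H(jω) = jωL/(R + jωL).
Step 3 — Numerator jωL = j·29.26; denominator R + jωL = 17.2 + j29.26.
Step 4 — H = 0.7432 + j0.4369.
Step 5 — Magnitude: |H| = 0.8621 (-1.3 dB); phase: φ = 30.4°.

|H| = 0.8621 (-1.3 dB), φ = 30.4°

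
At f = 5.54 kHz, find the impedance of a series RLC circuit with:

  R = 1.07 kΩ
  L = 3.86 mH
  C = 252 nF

Step 1 — Angular frequency: ω = 2π·f = 2π·5540 = 3.481e+04 rad/s.
Step 2 — Component impedances:
  R: Z = R = 1070 Ω
  L: Z = jωL = j·3.481e+04·0.00386 = 0 + j134.4 Ω
  C: Z = 1/(jωC) = -j/(ω·C) = 0 - j114 Ω
Step 3 — Series combination: Z_total = R + L + C = 1070 + j20.36 Ω = 1070∠1.1° Ω.

Z = 1070 + j20.36 Ω = 1070∠1.1° Ω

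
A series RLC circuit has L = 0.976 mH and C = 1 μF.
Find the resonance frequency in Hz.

Step 1 — Resonance condition Im(Z)=0 gives ω₀ = 1/√(LC).
Step 2 — ω₀ = 1/√(0.000976·1e-06) = 3.201e+04 rad/s.
Step 3 — f₀ = ω₀/(2π) = 5094 Hz.

f₀ = 5094 Hz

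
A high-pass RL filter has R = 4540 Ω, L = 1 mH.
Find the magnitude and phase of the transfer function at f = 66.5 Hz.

Step 1 — Angular frequency: ω = 2π·66.5 = 417.8 rad/s.
Step 2 — Transfer function: H(jω) = jωL/(R + jωL).
Step 3 — Numerator jωL = j·0.4178; denominator R + jωL = 4540 + j0.4178.
Step 4 — H = 8.47e-09 + j9.203e-05.
Step 5 — Magnitude: |H| = 9.203e-05 (-80.7 dB); phase: φ = 90.0°.

|H| = 9.203e-05 (-80.7 dB), φ = 90.0°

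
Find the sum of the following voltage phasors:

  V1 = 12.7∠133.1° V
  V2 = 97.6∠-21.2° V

Step 1 — Convert each phasor to rectangular form:
  V1 = 12.7·(cos(133.1°) + j·sin(133.1°)) = -8.678 + j9.273 V
  V2 = 97.6·(cos(-21.2°) + j·sin(-21.2°)) = 90.99 - j35.29 V
Step 2 — Sum components: V_total = 82.32 - j26.02 V.
Step 3 — Convert to polar: |V_total| = 86.33 V, ∠V_total = -17.5°.

V_total = 86.33∠-17.5° V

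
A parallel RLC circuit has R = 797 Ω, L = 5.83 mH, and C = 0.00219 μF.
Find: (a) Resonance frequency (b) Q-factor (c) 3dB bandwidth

Step 1 — Resonance: ω₀ = 1/√(LC) = 1/√(0.00583·2.19e-09) = 2.799e+05 rad/s.
Step 2 — f₀ = ω₀/(2π) = 4.454e+04 Hz.
Step 3 — Parallel Q: Q = R/(ω₀L) = 797/(2.799e+05·0.00583) = 0.4885.
Step 4 — Bandwidth: Δω = ω₀/Q = 5.729e+05 rad/s; BW = Δω/(2π) = 9.118e+04 Hz.

(a) f₀ = 4.454e+04 Hz  (b) Q = 0.4885  (c) BW = 9.118e+04 Hz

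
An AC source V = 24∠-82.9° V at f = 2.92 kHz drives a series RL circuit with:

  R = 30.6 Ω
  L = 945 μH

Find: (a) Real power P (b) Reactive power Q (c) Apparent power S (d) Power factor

Step 1 — Angular frequency: ω = 2π·f = 2π·2920 = 1.835e+04 rad/s.
Step 2 — Component impedances:
  R: Z = R = 30.6 Ω
  L: Z = jωL = j·1.835e+04·0.000945 = 0 + j17.34 Ω
Step 3 — Series combination: Z_total = R + L = 30.6 + j17.34 Ω = 35.17∠29.5° Ω.
Step 4 — Source phasor: V = 24∠-82.9° V = 2.966 - j23.82 V.
Step 5 — Current: I = V / Z = -0.2604 - j0.6307 A = 0.6824∠-112.4° A.
Step 6 — Complex power: S = V·I* = 14.25 + j8.073 VA.
Step 7 — Real power: P = Re(S) = 14.25 W.
Step 8 — Reactive power: Q = Im(S) = 8.073 VAR.
Step 9 — Apparent power: |S| = 16.38 VA.
Step 10 — Power factor: PF = P/|S| = 0.87 (lagging).

(a) P = 14.25 W  (b) Q = 8.073 VAR  (c) S = 16.38 VA  (d) PF = 0.87 (lagging)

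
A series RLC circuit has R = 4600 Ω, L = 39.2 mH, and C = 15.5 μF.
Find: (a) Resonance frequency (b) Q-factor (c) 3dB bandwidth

Step 1 — Resonance: ω₀ = 1/√(LC) = 1/√(0.0392·1.55e-05) = 1283 rad/s.
Step 2 — f₀ = ω₀/(2π) = 204.2 Hz.
Step 3 — Series Q: Q = ω₀L/R = 1283·0.0392/4600 = 0.01093.
Step 4 — Bandwidth: Δω = ω₀/Q = 1.173e+05 rad/s; BW = Δω/(2π) = 1.868e+04 Hz.

(a) f₀ = 204.2 Hz  (b) Q = 0.01093  (c) BW = 1.868e+04 Hz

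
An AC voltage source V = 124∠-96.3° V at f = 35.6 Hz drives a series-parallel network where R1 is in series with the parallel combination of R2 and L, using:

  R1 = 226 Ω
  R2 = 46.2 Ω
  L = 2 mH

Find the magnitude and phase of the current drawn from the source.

Step 1 — Angular frequency: ω = 2π·f = 2π·35.6 = 223.7 rad/s.
Step 2 — Component impedances:
  R1: Z = R = 226 Ω
  R2: Z = R = 46.2 Ω
  L: Z = jωL = j·223.7·0.002 = 0 + j0.4474 Ω
Step 3 — Parallel branch: R2 || L = 1/(1/R2 + 1/L) = 0.004331 + j0.4473 Ω.
Step 4 — Series with R1: Z_total = R1 + (R2 || L) = 226 + j0.4473 Ω = 226∠0.1° Ω.
Step 5 — Source phasor: V = 124∠-96.3° V = -13.61 - j123.3 V.
Step 6 — Ohm's law: I = V / Z_total = (-13.61 - j123.3) / (226 + j0.4473) = -0.06129 - j0.5452 A.
Step 7 — Convert to polar: |I| = 0.5487 A, ∠I = -96.4°.

I = 0.5487∠-96.4° A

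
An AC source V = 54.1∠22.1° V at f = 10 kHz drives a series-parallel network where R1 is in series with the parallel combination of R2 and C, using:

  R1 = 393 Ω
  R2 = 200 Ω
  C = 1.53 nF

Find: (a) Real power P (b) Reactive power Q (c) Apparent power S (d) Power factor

Step 1 — Angular frequency: ω = 2π·f = 2π·1e+04 = 6.283e+04 rad/s.
Step 2 — Component impedances:
  R1: Z = R = 393 Ω
  R2: Z = R = 200 Ω
  C: Z = 1/(jωC) = -j/(ω·C) = 0 - j1.04e+04 Ω
Step 3 — Parallel branch: R2 || C = 1/(1/R2 + 1/C) = 199.9 - j3.844 Ω.
Step 4 — Series with R1: Z_total = R1 + (R2 || C) = 592.9 - j3.844 Ω = 592.9∠-0.4° Ω.
Step 5 — Source phasor: V = 54.1∠22.1° V = 50.13 + j20.35 V.
Step 6 — Current: I = V / Z = 0.08431 + j0.03487 A = 0.09124∠22.5° A.
Step 7 — Complex power: S = V·I* = 4.936 - j0.032 VA.
Step 8 — Real power: P = Re(S) = 4.936 W.
Step 9 — Reactive power: Q = Im(S) = -0.032 VAR.
Step 10 — Apparent power: |S| = 4.936 VA.
Step 11 — Power factor: PF = P/|S| = 1 (leading).

(a) P = 4.936 W  (b) Q = -0.032 VAR  (c) S = 4.936 VA  (d) PF = 1 (leading)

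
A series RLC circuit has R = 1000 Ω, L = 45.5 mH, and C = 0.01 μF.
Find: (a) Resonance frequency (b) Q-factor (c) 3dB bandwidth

Step 1 — Resonance: ω₀ = 1/√(LC) = 1/√(0.0455·1e-08) = 4.688e+04 rad/s.
Step 2 — f₀ = ω₀/(2π) = 7461 Hz.
Step 3 — Series Q: Q = ω₀L/R = 4.688e+04·0.0455/1000 = 2.133.
Step 4 — Bandwidth: Δω = ω₀/Q = 2.198e+04 rad/s; BW = Δω/(2π) = 3498 Hz.

(a) f₀ = 7461 Hz  (b) Q = 2.133  (c) BW = 3498 Hz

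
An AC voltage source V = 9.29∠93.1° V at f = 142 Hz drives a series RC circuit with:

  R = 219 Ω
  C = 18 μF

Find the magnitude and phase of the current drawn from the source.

Step 1 — Angular frequency: ω = 2π·f = 2π·142 = 892.2 rad/s.
Step 2 — Component impedances:
  R: Z = R = 219 Ω
  C: Z = 1/(jωC) = -j/(ω·C) = 0 - j62.27 Ω
Step 3 — Series combination: Z_total = R + C = 219 - j62.27 Ω = 227.7∠-15.9° Ω.
Step 4 — Source phasor: V = 9.29∠93.1° V = -0.5024 + j9.276 V.
Step 5 — Ohm's law: I = V / Z_total = (-0.5024 + j9.276) / (219 - j62.27) = -0.01327 + j0.03859 A.
Step 6 — Convert to polar: |I| = 0.0408 A, ∠I = 109.0°.

I = 0.0408∠109.0° A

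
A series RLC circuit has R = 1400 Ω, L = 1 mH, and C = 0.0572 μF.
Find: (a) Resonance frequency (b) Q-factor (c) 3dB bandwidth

Step 1 — Resonance: ω₀ = 1/√(LC) = 1/√(0.001·5.72e-08) = 1.322e+05 rad/s.
Step 2 — f₀ = ω₀/(2π) = 2.104e+04 Hz.
Step 3 — Series Q: Q = ω₀L/R = 1.322e+05·0.001/1400 = 0.09444.
Step 4 — Bandwidth: Δω = ω₀/Q = 1.4e+06 rad/s; BW = Δω/(2π) = 2.228e+05 Hz.

(a) f₀ = 2.104e+04 Hz  (b) Q = 0.09444  (c) BW = 2.228e+05 Hz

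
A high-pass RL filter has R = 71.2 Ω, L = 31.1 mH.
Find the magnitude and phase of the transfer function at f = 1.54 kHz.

Step 1 — Angular frequency: ω = 2π·1540 = 9676 rad/s.
Step 2 — Transfer function: H(jω) = jωL/(R + jωL).
Step 3 — Numerator jωL = j·300.9; denominator R + jωL = 71.2 + j300.9.
Step 4 — H = 0.947 + j0.2241.
Step 5 — Magnitude: |H| = 0.9731 (-0.2 dB); phase: φ = 13.3°.

|H| = 0.9731 (-0.2 dB), φ = 13.3°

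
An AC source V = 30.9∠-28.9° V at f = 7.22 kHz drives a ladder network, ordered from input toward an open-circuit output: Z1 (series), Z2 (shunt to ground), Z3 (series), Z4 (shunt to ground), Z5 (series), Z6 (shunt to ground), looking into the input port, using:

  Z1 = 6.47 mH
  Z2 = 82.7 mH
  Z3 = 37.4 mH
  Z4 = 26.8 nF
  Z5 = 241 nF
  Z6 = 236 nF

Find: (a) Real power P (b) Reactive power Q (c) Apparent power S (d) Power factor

Step 1 — Angular frequency: ω = 2π·f = 2π·7220 = 4.536e+04 rad/s.
Step 2 — Component impedances:
  Z1: Z = jωL = j·4.536e+04·0.00647 = 0 + j293.5 Ω
  Z2: Z = jωL = j·4.536e+04·0.0827 = 0 + j3752 Ω
  Z3: Z = jωL = j·4.536e+04·0.0374 = 0 + j1697 Ω
  Z4: Z = 1/(jωC) = -j/(ω·C) = 0 - j822.5 Ω
  Z5: Z = 1/(jωC) = -j/(ω·C) = 0 - j91.47 Ω
  Z6: Z = 1/(jωC) = -j/(ω·C) = 0 - j93.41 Ω
Step 3 — Ladder network (open output): work backward from the far end, alternating series and parallel combinations. Z_in = 0 + j1388 Ω = 1388∠90.0° Ω.
Step 4 — Source phasor: V = 30.9∠-28.9° V = 27.05 - j14.93 V.
Step 5 — Current: I = V / Z = -0.01076 - j0.01949 A = 0.02226∠-118.9° A.
Step 6 — Complex power: S = V·I* = 0 + j0.6878 VA.
Step 7 — Real power: P = Re(S) = 0 W.
Step 8 — Reactive power: Q = Im(S) = 0.6878 VAR.
Step 9 — Apparent power: |S| = 0.6878 VA.
Step 10 — Power factor: PF = P/|S| = 0 (lagging).

(a) P = 0 W  (b) Q = 0.6878 VAR  (c) S = 0.6878 VA  (d) PF = 0 (lagging)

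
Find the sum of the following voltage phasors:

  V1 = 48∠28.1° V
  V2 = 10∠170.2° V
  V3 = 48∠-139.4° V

Step 1 — Convert each phasor to rectangular form:
  V1 = 48·(cos(28.1°) + j·sin(28.1°)) = 42.34 + j22.61 V
  V2 = 10·(cos(170.2°) + j·sin(170.2°)) = -9.854 + j1.702 V
  V3 = 48·(cos(-139.4°) + j·sin(-139.4°)) = -36.45 - j31.24 V
Step 2 — Sum components: V_total = -3.957 - j6.926 V.
Step 3 — Convert to polar: |V_total| = 7.977 V, ∠V_total = -119.7°.

V_total = 7.977∠-119.7° V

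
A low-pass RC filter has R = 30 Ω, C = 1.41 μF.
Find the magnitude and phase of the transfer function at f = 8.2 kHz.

Step 1 — Angular frequency: ω = 2π·8200 = 5.152e+04 rad/s.
Step 2 — Transfer function: H(jω) = 1/(1 + jωRC).
Step 3 — Denominator: 1 + jωRC = 1 + j·5.152e+04·30·1.41e-06 = 1 + j2.179.
Step 4 — H = 0.1739 - j0.379.
Step 5 — Magnitude: |H| = 0.417 (-7.6 dB); phase: φ = -65.4°.

|H| = 0.417 (-7.6 dB), φ = -65.4°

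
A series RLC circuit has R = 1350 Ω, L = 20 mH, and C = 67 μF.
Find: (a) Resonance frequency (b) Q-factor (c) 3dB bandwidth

Step 1 — Resonance: ω₀ = 1/√(LC) = 1/√(0.02·6.7e-05) = 863.9 rad/s.
Step 2 — f₀ = ω₀/(2π) = 137.5 Hz.
Step 3 — Series Q: Q = ω₀L/R = 863.9·0.02/1350 = 0.0128.
Step 4 — Bandwidth: Δω = ω₀/Q = 6.75e+04 rad/s; BW = Δω/(2π) = 1.074e+04 Hz.

(a) f₀ = 137.5 Hz  (b) Q = 0.0128  (c) BW = 1.074e+04 Hz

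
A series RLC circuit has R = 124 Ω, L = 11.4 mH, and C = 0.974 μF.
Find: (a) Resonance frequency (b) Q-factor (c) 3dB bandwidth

Step 1 — Resonance condition Im(Z)=0 gives ω₀ = 1/√(LC).
Step 2 — ω₀ = 1/√(0.0114·9.74e-07) = 9490 rad/s.
Step 3 — f₀ = ω₀/(2π) = 1510 Hz.
Step 4 — Series Q: Q = ω₀L/R = 9490·0.0114/124 = 0.8725.
Step 5 — 3dB bandwidth: Δω = ω₀/Q = 1.088e+04 rad/s; BW = Δω/(2π) = 1731 Hz.

(a) f₀ = 1510 Hz  (b) Q = 0.8725  (c) BW = 1731 Hz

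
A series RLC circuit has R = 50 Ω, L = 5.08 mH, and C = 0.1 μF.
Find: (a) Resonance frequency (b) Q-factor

Step 1 — Resonance condition Im(Z)=0 gives ω₀ = 1/√(LC).
Step 2 — ω₀ = 1/√(0.00508·1e-07) = 4.437e+04 rad/s.
Step 3 — f₀ = ω₀/(2π) = 7061 Hz.
Step 4 — Series Q: Q = ω₀L/R = 4.437e+04·0.00508/50 = 4.508.

(a) f₀ = 7061 Hz  (b) Q = 4.508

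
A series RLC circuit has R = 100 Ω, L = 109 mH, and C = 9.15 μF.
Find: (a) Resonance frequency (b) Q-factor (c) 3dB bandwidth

Step 1 — Resonance: ω₀ = 1/√(LC) = 1/√(0.109·9.15e-06) = 1001 rad/s.
Step 2 — f₀ = ω₀/(2π) = 159.4 Hz.
Step 3 — Series Q: Q = ω₀L/R = 1001·0.109/100 = 1.091.
Step 4 — Bandwidth: Δω = ω₀/Q = 917.4 rad/s; BW = Δω/(2π) = 146 Hz.

(a) f₀ = 159.4 Hz  (b) Q = 1.091  (c) BW = 146 Hz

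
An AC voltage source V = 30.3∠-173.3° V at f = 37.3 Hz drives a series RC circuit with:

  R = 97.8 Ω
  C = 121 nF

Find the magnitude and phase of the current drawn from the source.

Step 1 — Angular frequency: ω = 2π·f = 2π·37.3 = 234.4 rad/s.
Step 2 — Component impedances:
  R: Z = R = 97.8 Ω
  C: Z = 1/(jωC) = -j/(ω·C) = 0 - j3.526e+04 Ω
Step 3 — Series combination: Z_total = R + C = 97.8 - j3.526e+04 Ω = 3.526e+04∠-89.8° Ω.
Step 4 — Source phasor: V = 30.3∠-173.3° V = -30.09 - j3.535 V.
Step 5 — Ohm's law: I = V / Z_total = (-30.09 - j3.535) / (97.8 - j3.526e+04) = 9.788e-05 - j0.0008536 A.
Step 6 — Convert to polar: |I| = 0.0008592 A, ∠I = -83.5°.

I = 0.0008592∠-83.5° A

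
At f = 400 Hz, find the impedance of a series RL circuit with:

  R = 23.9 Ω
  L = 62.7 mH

Step 1 — Angular frequency: ω = 2π·f = 2π·400 = 2513 rad/s.
Step 2 — Component impedances:
  R: Z = R = 23.9 Ω
  L: Z = jωL = j·2513·0.0627 = 0 + j157.6 Ω
Step 3 — Series combination: Z_total = R + L = 23.9 + j157.6 Ω = 159.4∠81.4° Ω.

Z = 23.9 + j157.6 Ω = 159.4∠81.4° Ω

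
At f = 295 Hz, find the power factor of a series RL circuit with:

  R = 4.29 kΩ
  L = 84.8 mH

Step 1 — Angular frequency: ω = 2π·f = 2π·295 = 1854 rad/s.
Step 2 — Component impedances:
  R: Z = R = 4290 Ω
  L: Z = jωL = j·1854·0.0848 = 0 + j157.2 Ω
Step 3 — Series combination: Z_total = R + L = 4290 + j157.2 Ω = 4293∠2.1° Ω.
Step 4 — Power factor: PF = cos(φ) = Re(Z)/|Z| = 4290/4293 = 0.9993.
Step 5 — Type: Im(Z) = 157.2 ⇒ lagging (phase φ = 2.1°).

PF = 0.9993 (lagging, φ = 2.1°)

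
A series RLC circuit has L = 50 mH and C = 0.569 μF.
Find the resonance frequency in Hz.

Step 1 — Resonance condition Im(Z)=0 gives ω₀ = 1/√(LC).
Step 2 — ω₀ = 1/√(0.05·5.69e-07) = 5929 rad/s.
Step 3 — f₀ = ω₀/(2π) = 943.6 Hz.

f₀ = 943.6 Hz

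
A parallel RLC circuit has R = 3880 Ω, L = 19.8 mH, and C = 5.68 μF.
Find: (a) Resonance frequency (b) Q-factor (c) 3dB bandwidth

Step 1 — Resonance: ω₀ = 1/√(LC) = 1/√(0.0198·5.68e-06) = 2982 rad/s.
Step 2 — f₀ = ω₀/(2π) = 474.6 Hz.
Step 3 — Parallel Q: Q = R/(ω₀L) = 3880/(2982·0.0198) = 65.72.
Step 4 — Bandwidth: Δω = ω₀/Q = 45.38 rad/s; BW = Δω/(2π) = 7.222 Hz.

(a) f₀ = 474.6 Hz  (b) Q = 65.72  (c) BW = 7.222 Hz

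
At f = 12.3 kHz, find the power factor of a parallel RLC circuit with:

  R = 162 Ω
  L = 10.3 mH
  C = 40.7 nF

Step 1 — Angular frequency: ω = 2π·f = 2π·1.23e+04 = 7.728e+04 rad/s.
Step 2 — Component impedances:
  R: Z = R = 162 Ω
  L: Z = jωL = j·7.728e+04·0.0103 = 0 + j796 Ω
  C: Z = 1/(jωC) = -j/(ω·C) = 0 - j317.9 Ω
Step 3 — Parallel combination: 1/Z_total = 1/R + 1/L + 1/C; Z_total = 148.1 - j45.33 Ω = 154.9∠-17.0° Ω.
Step 4 — Power factor: PF = cos(φ) = Re(Z)/|Z| = 148.13/154.91 = 0.9562.
Step 5 — Type: Im(Z) = -45.33 ⇒ leading (phase φ = -17.0°).

PF = 0.9562 (leading, φ = -17.0°)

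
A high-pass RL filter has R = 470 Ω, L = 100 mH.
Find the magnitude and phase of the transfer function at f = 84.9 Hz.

Step 1 — Angular frequency: ω = 2π·84.9 = 533.4 rad/s.
Step 2 — Transfer function: H(jω) = jωL/(R + jωL).
Step 3 — Numerator jωL = j·53.34; denominator R + jωL = 470 + j53.34.
Step 4 — H = 0.01272 + j0.1121.
Step 5 — Magnitude: |H| = 0.1128 (-19.0 dB); phase: φ = 83.5°.

|H| = 0.1128 (-19.0 dB), φ = 83.5°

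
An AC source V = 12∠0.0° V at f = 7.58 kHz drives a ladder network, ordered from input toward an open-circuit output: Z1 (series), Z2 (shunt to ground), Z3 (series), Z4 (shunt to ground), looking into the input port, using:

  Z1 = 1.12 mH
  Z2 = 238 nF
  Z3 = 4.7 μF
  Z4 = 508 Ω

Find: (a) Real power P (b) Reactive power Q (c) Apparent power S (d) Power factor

Step 1 — Angular frequency: ω = 2π·f = 2π·7580 = 4.763e+04 rad/s.
Step 2 — Component impedances:
  Z1: Z = jωL = j·4.763e+04·0.00112 = 0 + j53.34 Ω
  Z2: Z = 1/(jωC) = -j/(ω·C) = 0 - j88.22 Ω
  Z3: Z = 1/(jωC) = -j/(ω·C) = 0 - j4.467 Ω
  Z4: Z = R = 508 Ω
Step 3 — Ladder network (open output): work backward from the far end, alternating series and parallel combinations. Z_in = 14.83 - j32.17 Ω = 35.43∠-65.3° Ω.
Step 4 — Source phasor: V = 12∠0.0° V = 12 V.
Step 5 — Current: I = V / Z = 0.1418 + j0.3076 A = 0.3387∠65.3° A.
Step 6 — Complex power: S = V·I* = 1.701 - j3.692 VA.
Step 7 — Real power: P = Re(S) = 1.701 W.
Step 8 — Reactive power: Q = Im(S) = -3.692 VAR.
Step 9 — Apparent power: |S| = 4.065 VA.
Step 10 — Power factor: PF = P/|S| = 0.4185 (leading).

(a) P = 1.701 W  (b) Q = -3.692 VAR  (c) S = 4.065 VA  (d) PF = 0.4185 (leading)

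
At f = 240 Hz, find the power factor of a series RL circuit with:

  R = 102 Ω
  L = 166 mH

Step 1 — Angular frequency: ω = 2π·f = 2π·240 = 1508 rad/s.
Step 2 — Component impedances:
  R: Z = R = 102 Ω
  L: Z = jωL = j·1508·0.166 = 0 + j250.3 Ω
Step 3 — Series combination: Z_total = R + L = 102 + j250.3 Ω = 270.3∠67.8° Ω.
Step 4 — Power factor: PF = cos(φ) = Re(Z)/|Z| = 102/270.3 = 0.3774.
Step 5 — Type: Im(Z) = 250.3 ⇒ lagging (phase φ = 67.8°).

PF = 0.3774 (lagging, φ = 67.8°)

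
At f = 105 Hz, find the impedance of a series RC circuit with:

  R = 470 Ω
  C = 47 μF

Step 1 — Angular frequency: ω = 2π·f = 2π·105 = 659.7 rad/s.
Step 2 — Component impedances:
  R: Z = R = 470 Ω
  C: Z = 1/(jωC) = -j/(ω·C) = 0 - j32.25 Ω
Step 3 — Series combination: Z_total = R + C = 470 - j32.25 Ω = 471.1∠-3.9° Ω.

Z = 470 - j32.25 Ω = 471.1∠-3.9° Ω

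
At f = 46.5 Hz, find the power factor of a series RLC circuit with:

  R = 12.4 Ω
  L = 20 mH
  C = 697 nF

Step 1 — Angular frequency: ω = 2π·f = 2π·46.5 = 292.2 rad/s.
Step 2 — Component impedances:
  R: Z = R = 12.4 Ω
  L: Z = jωL = j·292.2·0.02 = 0 + j5.843 Ω
  C: Z = 1/(jωC) = -j/(ω·C) = 0 - j4911 Ω
Step 3 — Series combination: Z_total = R + L + C = 12.4 - j4905 Ω = 4905∠-89.9° Ω.
Step 4 — Power factor: PF = cos(φ) = Re(Z)/|Z| = 12.4/4905 = 0.002528.
Step 5 — Type: Im(Z) = -4905 ⇒ leading (phase φ = -89.9°).

PF = 0.002528 (leading, φ = -89.9°)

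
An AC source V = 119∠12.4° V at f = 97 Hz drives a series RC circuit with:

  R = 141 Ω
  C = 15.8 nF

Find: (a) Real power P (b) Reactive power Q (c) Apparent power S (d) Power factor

Step 1 — Angular frequency: ω = 2π·f = 2π·97 = 609.5 rad/s.
Step 2 — Component impedances:
  R: Z = R = 141 Ω
  C: Z = 1/(jωC) = -j/(ω·C) = 0 - j1.038e+05 Ω
Step 3 — Series combination: Z_total = R + C = 141 - j1.038e+05 Ω = 1.038e+05∠-89.9° Ω.
Step 4 — Source phasor: V = 119∠12.4° V = 116.2 + j25.55 V.
Step 5 — Current: I = V / Z = -0.0002446 + j0.00112 A = 0.001146∠102.3° A.
Step 6 — Complex power: S = V·I* = 0.0001852 - j0.1364 VA.
Step 7 — Real power: P = Re(S) = 0.0001852 W.
Step 8 — Reactive power: Q = Im(S) = -0.1364 VAR.
Step 9 — Apparent power: |S| = 0.1364 VA.
Step 10 — Power factor: PF = P/|S| = 0.001358 (leading).

(a) P = 0.0001852 W  (b) Q = -0.1364 VAR  (c) S = 0.1364 VA  (d) PF = 0.001358 (leading)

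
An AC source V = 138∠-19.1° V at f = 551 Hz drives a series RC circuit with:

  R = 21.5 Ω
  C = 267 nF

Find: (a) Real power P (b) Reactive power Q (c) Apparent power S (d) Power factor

Step 1 — Angular frequency: ω = 2π·f = 2π·551 = 3462 rad/s.
Step 2 — Component impedances:
  R: Z = R = 21.5 Ω
  C: Z = 1/(jωC) = -j/(ω·C) = 0 - j1082 Ω
Step 3 — Series combination: Z_total = R + C = 21.5 - j1082 Ω = 1082∠-88.9° Ω.
Step 4 — Source phasor: V = 138∠-19.1° V = 130.4 - j45.16 V.
Step 5 — Current: I = V / Z = 0.04412 + j0.1197 A = 0.1275∠69.8° A.
Step 6 — Complex power: S = V·I* = 0.3497 - j17.6 VA.
Step 7 — Real power: P = Re(S) = 0.3497 W.
Step 8 — Reactive power: Q = Im(S) = -17.6 VAR.
Step 9 — Apparent power: |S| = 17.6 VA.
Step 10 — Power factor: PF = P/|S| = 0.01987 (leading).

(a) P = 0.3497 W  (b) Q = -17.6 VAR  (c) S = 17.6 VA  (d) PF = 0.01987 (leading)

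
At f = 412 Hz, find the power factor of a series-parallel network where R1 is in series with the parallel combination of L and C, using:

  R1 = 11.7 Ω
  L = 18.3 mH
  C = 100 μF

Step 1 — Angular frequency: ω = 2π·f = 2π·412 = 2589 rad/s.
Step 2 — Component impedances:
  R1: Z = R = 11.7 Ω
  L: Z = jωL = j·2589·0.0183 = 0 + j47.37 Ω
  C: Z = 1/(jωC) = -j/(ω·C) = 0 - j3.863 Ω
Step 3 — Parallel branch: L || C = 1/(1/L + 1/C) = 0 - j4.206 Ω.
Step 4 — Series with R1: Z_total = R1 + (L || C) = 11.7 - j4.206 Ω = 12.43∠-19.8° Ω.
Step 5 — Power factor: PF = cos(φ) = Re(Z)/|Z| = 11.7/12.433 = 0.941.
Step 6 — Type: Im(Z) = -4.206 ⇒ leading (phase φ = -19.8°).

PF = 0.941 (leading, φ = -19.8°)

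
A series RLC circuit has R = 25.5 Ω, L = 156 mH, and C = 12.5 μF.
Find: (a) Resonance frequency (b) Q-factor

Step 1 — Resonance condition Im(Z)=0 gives ω₀ = 1/√(LC).
Step 2 — ω₀ = 1/√(0.156·1.25e-05) = 716.1 rad/s.
Step 3 — f₀ = ω₀/(2π) = 114 Hz.
Step 4 — Series Q: Q = ω₀L/R = 716.1·0.156/25.5 = 4.381.

(a) f₀ = 114 Hz  (b) Q = 4.381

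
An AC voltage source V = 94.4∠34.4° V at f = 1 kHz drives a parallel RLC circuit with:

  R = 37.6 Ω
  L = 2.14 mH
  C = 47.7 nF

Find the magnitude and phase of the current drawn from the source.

Step 1 — Angular frequency: ω = 2π·f = 2π·1000 = 6283 rad/s.
Step 2 — Component impedances:
  R: Z = R = 37.6 Ω
  L: Z = jωL = j·6283·0.00214 = 0 + j13.45 Ω
  C: Z = 1/(jωC) = -j/(ω·C) = 0 - j3337 Ω
Step 3 — Parallel combination: 1/Z_total = 1/R + 1/L + 1/C; Z_total = 4.294 + j11.96 Ω = 12.71∠70.2° Ω.
Step 4 — Source phasor: V = 94.4∠34.4° V = 77.89 + j53.33 V.
Step 5 — Ohm's law: I = V / Z_total = (77.89 + j53.33) / (4.294 + j11.96) = 6.022 - j4.351 A.
Step 6 — Convert to polar: |I| = 7.429 A, ∠I = -35.8°.

I = 7.429∠-35.8° A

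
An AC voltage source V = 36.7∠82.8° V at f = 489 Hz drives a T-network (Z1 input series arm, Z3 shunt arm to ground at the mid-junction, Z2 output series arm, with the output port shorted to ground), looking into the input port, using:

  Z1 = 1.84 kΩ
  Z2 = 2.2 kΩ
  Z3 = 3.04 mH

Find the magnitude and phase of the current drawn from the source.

Step 1 — Angular frequency: ω = 2π·f = 2π·489 = 3072 rad/s.
Step 2 — Component impedances:
  Z1: Z = R = 1840 Ω
  Z2: Z = R = 2200 Ω
  Z3: Z = jωL = j·3072·0.00304 = 0 + j9.34 Ω
Step 3 — With the output port shorted to ground, the output series arm Z2 runs from the junction to ground; the shunt arm Z3 also runs from the junction to ground. They appear in parallel: Z3 || Z2 = 0.03965 + j9.34 Ω.
Step 4 — Series with input arm Z1: Z_in = Z1 + (Z3 || Z2) = 1840 + j9.34 Ω = 1840∠0.3° Ω.
Step 5 — Source phasor: V = 36.7∠82.8° V = 4.6 + j36.41 V.
Step 6 — Ohm's law: I = V / Z_total = (4.6 + j36.41) / (1840 + j9.34) = 0.0026 + j0.01977 A.
Step 7 — Convert to polar: |I| = 0.01994 A, ∠I = 82.5°.

I = 0.01994∠82.5° A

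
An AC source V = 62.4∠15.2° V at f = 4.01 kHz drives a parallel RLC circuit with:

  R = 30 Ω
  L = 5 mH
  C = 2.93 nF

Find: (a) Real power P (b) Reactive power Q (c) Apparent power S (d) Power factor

Step 1 — Angular frequency: ω = 2π·f = 2π·4010 = 2.52e+04 rad/s.
Step 2 — Component impedances:
  R: Z = R = 30 Ω
  L: Z = jωL = j·2.52e+04·0.005 = 0 + j126 Ω
  C: Z = 1/(jωC) = -j/(ω·C) = 0 - j1.355e+04 Ω
Step 3 — Parallel combination: 1/Z_total = 1/R + 1/L + 1/C; Z_total = 28.42 + j6.705 Ω = 29.2∠13.3° Ω.
Step 4 — Source phasor: V = 62.4∠15.2° V = 60.22 + j16.36 V.
Step 5 — Current: I = V / Z = 2.136 + j0.0718 A = 2.137∠1.9° A.
Step 6 — Complex power: S = V·I* = 129.8 + j30.62 VA.
Step 7 — Real power: P = Re(S) = 129.8 W.
Step 8 — Reactive power: Q = Im(S) = 30.62 VAR.
Step 9 — Apparent power: |S| = 133.4 VA.
Step 10 — Power factor: PF = P/|S| = 0.9733 (lagging).

(a) P = 129.8 W  (b) Q = 30.62 VAR  (c) S = 133.4 VA  (d) PF = 0.9733 (lagging)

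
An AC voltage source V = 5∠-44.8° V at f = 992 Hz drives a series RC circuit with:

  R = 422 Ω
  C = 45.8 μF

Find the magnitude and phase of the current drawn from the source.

Step 1 — Angular frequency: ω = 2π·f = 2π·992 = 6233 rad/s.
Step 2 — Component impedances:
  R: Z = R = 422 Ω
  C: Z = 1/(jωC) = -j/(ω·C) = 0 - j3.503 Ω
Step 3 — Series combination: Z_total = R + C = 422 - j3.503 Ω = 422∠-0.5° Ω.
Step 4 — Source phasor: V = 5∠-44.8° V = 3.548 - j3.523 V.
Step 5 — Ohm's law: I = V / Z_total = (3.548 - j3.523) / (422 - j3.503) = 0.008476 - j0.008278 A.
Step 6 — Convert to polar: |I| = 0.01185 A, ∠I = -44.3°.

I = 0.01185∠-44.3° A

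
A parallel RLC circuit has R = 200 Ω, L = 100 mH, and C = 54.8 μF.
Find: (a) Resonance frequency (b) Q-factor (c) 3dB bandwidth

Step 1 — Resonance: ω₀ = 1/√(LC) = 1/√(0.1·5.48e-05) = 427.2 rad/s.
Step 2 — f₀ = ω₀/(2π) = 67.99 Hz.
Step 3 — Parallel Q: Q = R/(ω₀L) = 200/(427.2·0.1) = 4.682.
Step 4 — Bandwidth: Δω = ω₀/Q = 91.24 rad/s; BW = Δω/(2π) = 14.52 Hz.

(a) f₀ = 67.99 Hz  (b) Q = 4.682  (c) BW = 14.52 Hz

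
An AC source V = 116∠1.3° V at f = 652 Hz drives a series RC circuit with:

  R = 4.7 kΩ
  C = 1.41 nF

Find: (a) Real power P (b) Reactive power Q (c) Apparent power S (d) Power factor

Step 1 — Angular frequency: ω = 2π·f = 2π·652 = 4097 rad/s.
Step 2 — Component impedances:
  R: Z = R = 4700 Ω
  C: Z = 1/(jωC) = -j/(ω·C) = 0 - j1.731e+05 Ω
Step 3 — Series combination: Z_total = R + C = 4700 - j1.731e+05 Ω = 1.732e+05∠-88.4° Ω.
Step 4 — Source phasor: V = 116∠1.3° V = 116 + j2.632 V.
Step 5 — Current: I = V / Z = 2.982e-06 + j0.0006698 A = 0.0006698∠89.7° A.
Step 6 — Complex power: S = V·I* = 0.002109 - j0.07767 VA.
Step 7 — Real power: P = Re(S) = 0.002109 W.
Step 8 — Reactive power: Q = Im(S) = -0.07767 VAR.
Step 9 — Apparent power: |S| = 0.0777 VA.
Step 10 — Power factor: PF = P/|S| = 0.02714 (leading).

(a) P = 0.002109 W  (b) Q = -0.07767 VAR  (c) S = 0.0777 VA  (d) PF = 0.02714 (leading)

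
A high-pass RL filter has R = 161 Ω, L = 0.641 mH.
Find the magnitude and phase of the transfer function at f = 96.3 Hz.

Step 1 — Angular frequency: ω = 2π·96.3 = 605.1 rad/s.
Step 2 — Transfer function: H(jω) = jωL/(R + jωL).
Step 3 — Numerator jωL = j·0.3879; denominator R + jωL = 161 + j0.3879.
Step 4 — H = 5.803e-06 + j0.002409.
Step 5 — Magnitude: |H| = 0.002409 (-52.4 dB); phase: φ = 89.9°.

|H| = 0.002409 (-52.4 dB), φ = 89.9°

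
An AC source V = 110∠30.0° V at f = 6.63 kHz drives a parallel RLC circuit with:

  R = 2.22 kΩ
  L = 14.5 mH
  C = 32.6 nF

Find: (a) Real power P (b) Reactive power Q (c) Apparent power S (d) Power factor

Step 1 — Angular frequency: ω = 2π·f = 2π·6630 = 4.166e+04 rad/s.
Step 2 — Component impedances:
  R: Z = R = 2220 Ω
  L: Z = jωL = j·4.166e+04·0.0145 = 0 + j604 Ω
  C: Z = 1/(jωC) = -j/(ω·C) = 0 - j736.4 Ω
Step 3 — Parallel combination: 1/Z_total = 1/R + 1/L + 1/C; Z_total = 1546 + j1021 Ω = 1852∠33.4° Ω.
Step 4 — Source phasor: V = 110∠30.0° V = 95.26 + j55 V.
Step 5 — Current: I = V / Z = 0.05927 - j0.003566 A = 0.05938∠-3.4° A.
Step 6 — Complex power: S = V·I* = 5.45 + j3.6 VA.
Step 7 — Real power: P = Re(S) = 5.45 W.
Step 8 — Reactive power: Q = Im(S) = 3.6 VAR.
Step 9 — Apparent power: |S| = 6.532 VA.
Step 10 — Power factor: PF = P/|S| = 0.8344 (lagging).

(a) P = 5.45 W  (b) Q = 3.6 VAR  (c) S = 6.532 VA  (d) PF = 0.8344 (lagging)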